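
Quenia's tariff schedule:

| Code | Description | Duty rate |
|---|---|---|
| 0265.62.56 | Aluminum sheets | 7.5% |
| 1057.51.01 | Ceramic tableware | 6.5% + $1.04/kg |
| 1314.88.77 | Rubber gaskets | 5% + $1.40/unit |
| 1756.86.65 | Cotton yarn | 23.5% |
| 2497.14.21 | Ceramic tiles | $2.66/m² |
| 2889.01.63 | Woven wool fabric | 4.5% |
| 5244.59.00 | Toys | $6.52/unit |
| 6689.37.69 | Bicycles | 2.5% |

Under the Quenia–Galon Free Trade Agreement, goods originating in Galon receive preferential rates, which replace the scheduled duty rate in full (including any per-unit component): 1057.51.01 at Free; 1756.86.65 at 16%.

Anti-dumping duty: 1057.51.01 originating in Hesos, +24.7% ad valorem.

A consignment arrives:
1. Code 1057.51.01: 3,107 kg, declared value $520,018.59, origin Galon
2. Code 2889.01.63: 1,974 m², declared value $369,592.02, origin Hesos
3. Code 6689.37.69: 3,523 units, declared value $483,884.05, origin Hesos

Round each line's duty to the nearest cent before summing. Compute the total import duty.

$28,728.74

Line 1 (1057.51.01, Galon, 3,107 kg, $520,018.59):
Base rate for 1057.51.01 is 6.5% + $1.04/kg.
Origin Galon qualifies under the Quenia–Galon agreement and 1057.51.01 is covered: preferential rate Free applies instead.
The additional-duty order on 1057.51.01 targets Hesos, not Galon; it does not apply.
Duty = $520,018.59 × 0% = $0.00.
Line 2 (2889.01.63, Hesos, 1,974 m², $369,592.02):
Base rate for 2889.01.63 is 4.5%.
Duty = $369,592.02 × 4.5% = $16,631.64.
Line 3 (6689.37.69, Hesos, 3,523 units, $483,884.05):
Base rate for 6689.37.69 is 2.5%.
Duty = $483,884.05 × 2.5% = $12,097.10.
Total = $0.00 + $16,631.64 + $12,097.10 = $28,728.74.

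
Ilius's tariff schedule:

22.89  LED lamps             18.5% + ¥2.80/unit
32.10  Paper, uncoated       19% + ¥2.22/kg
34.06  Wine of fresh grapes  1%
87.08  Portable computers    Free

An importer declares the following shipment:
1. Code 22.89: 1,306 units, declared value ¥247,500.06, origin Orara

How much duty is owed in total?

Line 1 (22.89, Orara, 1,306 units, ¥247,500.06):
Base rate for 22.89 is 18.5% + ¥2.80/unit.
Duty = ¥247,500.06 × 18.5% + 1,306 × ¥2.80 = ¥49,444.31.

¥49,444.31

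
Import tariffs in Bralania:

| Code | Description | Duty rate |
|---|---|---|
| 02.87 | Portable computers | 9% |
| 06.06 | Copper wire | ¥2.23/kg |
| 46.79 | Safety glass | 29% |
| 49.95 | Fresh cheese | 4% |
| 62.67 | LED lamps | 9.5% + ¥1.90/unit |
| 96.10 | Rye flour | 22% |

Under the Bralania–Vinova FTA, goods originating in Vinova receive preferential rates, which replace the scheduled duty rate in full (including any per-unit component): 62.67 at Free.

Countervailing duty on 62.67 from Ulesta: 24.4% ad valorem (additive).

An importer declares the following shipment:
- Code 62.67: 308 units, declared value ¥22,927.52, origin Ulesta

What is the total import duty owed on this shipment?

Line 1 (62.67, Ulesta, 308 units, ¥22,927.52):
Base rate for 62.67 is 9.5% + ¥1.90/unit.
62.67 has an FTA preferential rate, but origin Ulesta is not Vinova; base rate stands.
Additional duty on 62.67 from Ulesta: +24.4%. Applied ad valorem rate: 9.5% + 24.4% = 33.9%.
Duty = ¥22,927.52 × 33.9% + 308 × ¥1.90 = ¥8,357.63.

¥8,357.63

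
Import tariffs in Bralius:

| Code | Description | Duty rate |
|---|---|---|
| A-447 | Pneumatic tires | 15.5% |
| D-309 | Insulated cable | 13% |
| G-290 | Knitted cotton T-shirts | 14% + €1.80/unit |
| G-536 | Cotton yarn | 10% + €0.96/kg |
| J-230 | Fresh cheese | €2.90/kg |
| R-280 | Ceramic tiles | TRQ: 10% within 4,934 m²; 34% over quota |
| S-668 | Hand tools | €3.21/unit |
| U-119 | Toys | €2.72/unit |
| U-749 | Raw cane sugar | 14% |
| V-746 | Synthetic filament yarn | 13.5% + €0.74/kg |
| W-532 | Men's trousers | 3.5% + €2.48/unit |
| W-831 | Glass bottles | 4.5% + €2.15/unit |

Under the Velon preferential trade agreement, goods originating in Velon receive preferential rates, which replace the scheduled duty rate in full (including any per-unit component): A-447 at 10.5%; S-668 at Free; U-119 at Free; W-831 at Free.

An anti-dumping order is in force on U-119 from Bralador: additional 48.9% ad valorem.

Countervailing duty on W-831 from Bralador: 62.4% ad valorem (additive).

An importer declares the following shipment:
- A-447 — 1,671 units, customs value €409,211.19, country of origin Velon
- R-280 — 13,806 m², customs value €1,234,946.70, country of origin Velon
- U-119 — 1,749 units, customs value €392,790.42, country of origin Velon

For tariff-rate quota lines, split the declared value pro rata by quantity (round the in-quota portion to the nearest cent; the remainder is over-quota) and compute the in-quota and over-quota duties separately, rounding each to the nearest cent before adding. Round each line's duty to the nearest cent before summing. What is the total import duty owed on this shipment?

€356,925.94

Line 1 (A-447, Velon, 1,671 units, €409,211.19):
Base rate for A-447 is 15.5%.
Origin Velon qualifies under the Bralius–Velon agreement and A-447 is covered: preferential rate 10.5% applies instead.
Duty = €409,211.19 × 10.5% = €42,967.17.
Line 2 (R-280, Velon, 13,806 m², €1,234,946.70):
Code R-280 is under a tariff-rate quota (threshold 4,934 m²). In-quota: 4,934 m² at 10%; over-quota: 8,872 m² at 34%.
Pro-rata value split: in-quota = €1,234,946.70 × 4,934/13,806 = €441,346.30; over-quota = €1,234,946.70 − €441,346.30 = €793,600.40.
In-quota duty = €441,346.30 × 10% = €44,134.63. Over-quota duty = €793,600.40 × 34% = €269,824.14.
Line duty = €44,134.63 + €269,824.14 = €313,958.77.
Line 3 (U-119, Velon, 1,749 units, €392,790.42):
Base rate for U-119 is €2.72/unit.
Origin Velon qualifies under the Bralius–Velon agreement and U-119 is covered: preferential rate Free applies instead.
The additional-duty order on U-119 targets Bralador, not Velon; it does not apply.
Duty = €392,790.42 × 0% = €0.00.
Total = €42,967.17 + €313,958.77 + €0.00 = €356,925.94.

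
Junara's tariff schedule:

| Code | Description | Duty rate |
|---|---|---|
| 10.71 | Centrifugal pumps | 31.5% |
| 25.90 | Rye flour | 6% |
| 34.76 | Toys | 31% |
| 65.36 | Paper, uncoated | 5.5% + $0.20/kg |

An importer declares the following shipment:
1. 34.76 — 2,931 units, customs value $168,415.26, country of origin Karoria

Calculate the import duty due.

Line 1 (34.76, Karoria, 2,931 units, $168,415.26):
Base rate for 34.76 is 31%.
Duty = $168,415.26 × 31% = $52,208.73.

$52,208.73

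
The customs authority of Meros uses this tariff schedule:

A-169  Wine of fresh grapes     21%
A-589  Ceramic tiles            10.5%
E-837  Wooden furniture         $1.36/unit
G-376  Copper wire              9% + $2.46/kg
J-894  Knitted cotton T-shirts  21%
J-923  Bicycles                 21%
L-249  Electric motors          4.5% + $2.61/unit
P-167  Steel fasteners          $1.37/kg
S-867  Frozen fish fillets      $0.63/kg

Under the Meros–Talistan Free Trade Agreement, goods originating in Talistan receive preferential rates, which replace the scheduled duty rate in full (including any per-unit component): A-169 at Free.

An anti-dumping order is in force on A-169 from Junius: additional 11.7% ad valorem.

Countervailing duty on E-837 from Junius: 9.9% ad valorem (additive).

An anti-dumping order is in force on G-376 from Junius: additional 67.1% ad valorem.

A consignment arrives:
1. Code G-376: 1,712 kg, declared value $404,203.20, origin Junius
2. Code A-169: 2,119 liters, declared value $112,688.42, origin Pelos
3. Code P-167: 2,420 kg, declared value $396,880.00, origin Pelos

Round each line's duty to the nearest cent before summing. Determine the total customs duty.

$338,790.13

Line 1 (G-376, Junius, 1,712 kg, $404,203.20):
Base rate for G-376 is 9% + $2.46/kg.
Additional duty on G-376 from Junius: +67.1%. Applied ad valorem rate: 9% + 67.1% = 76.1%.
Duty = $404,203.20 × 76.1% + 1,712 × $2.46 = $311,810.16.
Line 2 (A-169, Pelos, 2,119 liters, $112,688.42):
Base rate for A-169 is 21%.
A-169 has an FTA preferential rate, but origin Pelos is not Talistan; base rate stands.
The additional-duty order on A-169 targets Junius, not Pelos; it does not apply.
Duty = $112,688.42 × 21% = $23,664.57.
Line 3 (P-167, Pelos, 2,420 kg, $396,880.00):
Base rate for P-167 is $1.37/kg.
Duty = 2,420 × $1.37 = $3,315.40.
Total = $311,810.16 + $23,664.57 + $3,315.40 = $338,790.13.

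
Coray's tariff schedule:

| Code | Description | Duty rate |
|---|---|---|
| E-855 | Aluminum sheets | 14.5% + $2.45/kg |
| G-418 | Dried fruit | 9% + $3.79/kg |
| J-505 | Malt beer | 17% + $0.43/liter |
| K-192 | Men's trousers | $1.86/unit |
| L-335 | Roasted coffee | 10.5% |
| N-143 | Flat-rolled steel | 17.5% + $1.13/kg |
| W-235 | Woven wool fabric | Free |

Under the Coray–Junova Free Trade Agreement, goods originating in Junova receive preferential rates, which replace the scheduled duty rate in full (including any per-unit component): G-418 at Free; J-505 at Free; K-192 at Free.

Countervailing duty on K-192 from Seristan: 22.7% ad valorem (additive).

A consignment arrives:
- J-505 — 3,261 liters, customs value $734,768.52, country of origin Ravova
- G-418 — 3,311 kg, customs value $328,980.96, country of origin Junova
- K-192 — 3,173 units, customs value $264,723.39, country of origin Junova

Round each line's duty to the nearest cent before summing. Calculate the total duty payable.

$126,312.88

Line 1 (J-505, Ravova, 3,261 liters, $734,768.52):
Base rate for J-505 is 17% + $0.43/liter.
J-505 has an FTA preferential rate, but origin Ravova is not Junova; base rate stands.
Duty = $734,768.52 × 17% + 3,261 × $0.43 = $126,312.88.
Line 2 (G-418, Junova, 3,311 kg, $328,980.96):
Base rate for G-418 is 9% + $3.79/kg.
Origin Junova qualifies under the Coray–Junova agreement and G-418 is covered: preferential rate Free applies instead.
Duty = $328,980.96 × 0% = $0.00.
Line 3 (K-192, Junova, 3,173 units, $264,723.39):
Base rate for K-192 is $1.86/unit.
Origin Junova qualifies under the Coray–Junova agreement and K-192 is covered: preferential rate Free applies instead.
The additional-duty order on K-192 targets Seristan, not Junova; it does not apply.
Duty = $264,723.39 × 0% = $0.00.
Total = $126,312.88 + $0.00 + $0.00 = $126,312.88.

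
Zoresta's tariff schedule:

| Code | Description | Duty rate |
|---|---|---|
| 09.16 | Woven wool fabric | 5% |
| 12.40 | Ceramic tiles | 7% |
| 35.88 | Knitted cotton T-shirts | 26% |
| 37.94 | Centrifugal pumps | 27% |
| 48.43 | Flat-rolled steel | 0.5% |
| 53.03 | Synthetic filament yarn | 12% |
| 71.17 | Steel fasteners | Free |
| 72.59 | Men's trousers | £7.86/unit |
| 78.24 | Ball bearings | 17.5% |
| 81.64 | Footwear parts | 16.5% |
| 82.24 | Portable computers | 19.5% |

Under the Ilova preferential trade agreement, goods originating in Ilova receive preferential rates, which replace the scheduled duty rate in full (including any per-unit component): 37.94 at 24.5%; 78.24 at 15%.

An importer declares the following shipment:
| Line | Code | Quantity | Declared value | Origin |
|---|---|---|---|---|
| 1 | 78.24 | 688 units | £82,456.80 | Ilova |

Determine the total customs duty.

£12,368.52

Line 1 (78.24, Ilova, 688 units, £82,456.80):
Base rate for 78.24 is 17.5%.
Origin Ilova qualifies under the Zoresta–Ilova agreement and 78.24 is covered: preferential rate 15% applies instead.
Duty = £82,456.80 × 15% = £12,368.52.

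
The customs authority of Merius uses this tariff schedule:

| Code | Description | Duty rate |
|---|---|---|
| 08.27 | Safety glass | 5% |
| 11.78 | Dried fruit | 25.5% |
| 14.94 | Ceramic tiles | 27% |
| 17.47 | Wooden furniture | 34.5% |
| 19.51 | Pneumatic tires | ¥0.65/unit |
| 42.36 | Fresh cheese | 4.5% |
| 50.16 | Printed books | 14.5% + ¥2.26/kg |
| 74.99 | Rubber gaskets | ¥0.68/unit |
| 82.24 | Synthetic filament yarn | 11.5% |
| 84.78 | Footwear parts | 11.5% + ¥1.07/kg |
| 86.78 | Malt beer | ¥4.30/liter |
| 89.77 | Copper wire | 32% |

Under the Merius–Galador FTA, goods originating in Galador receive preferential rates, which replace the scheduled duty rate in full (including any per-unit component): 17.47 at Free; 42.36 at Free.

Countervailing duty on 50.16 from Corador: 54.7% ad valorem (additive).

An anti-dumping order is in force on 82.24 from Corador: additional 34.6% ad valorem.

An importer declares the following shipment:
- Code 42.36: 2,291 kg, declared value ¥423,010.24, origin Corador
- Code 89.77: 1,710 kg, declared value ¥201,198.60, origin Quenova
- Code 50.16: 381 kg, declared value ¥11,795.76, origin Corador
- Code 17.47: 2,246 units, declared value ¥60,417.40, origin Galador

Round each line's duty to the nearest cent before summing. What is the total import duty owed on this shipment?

¥92,442.74

Line 1 (42.36, Corador, 2,291 kg, ¥423,010.24):
Base rate for 42.36 is 4.5%.
42.36 has an FTA preferential rate, but origin Corador is not Galador; base rate stands.
Duty = ¥423,010.24 × 4.5% = ¥19,035.46.
Line 2 (89.77, Quenova, 1,710 kg, ¥201,198.60):
Base rate for 89.77 is 32%.
Duty = ¥201,198.60 × 32% = ¥64,383.55.
Line 3 (50.16, Corador, 381 kg, ¥11,795.76):
Base rate for 50.16 is 14.5% + ¥2.26/kg.
Additional duty on 50.16 from Corador: +54.7%. Applied ad valorem rate: 14.5% + 54.7% = 69.2%.
Duty = ¥11,795.76 × 69.2% + 381 × ¥2.26 = ¥9,023.73.
Line 4 (17.47, Galador, 2,246 units, ¥60,417.40):
Base rate for 17.47 is 34.5%.
Origin Galador qualifies under the Merius–Galador agreement and 17.47 is covered: preferential rate Free applies instead.
Duty = ¥60,417.40 × 0% = ¥0.00.
Total = ¥19,035.46 + ¥64,383.55 + ¥9,023.73 + ¥0.00 = ¥92,442.74.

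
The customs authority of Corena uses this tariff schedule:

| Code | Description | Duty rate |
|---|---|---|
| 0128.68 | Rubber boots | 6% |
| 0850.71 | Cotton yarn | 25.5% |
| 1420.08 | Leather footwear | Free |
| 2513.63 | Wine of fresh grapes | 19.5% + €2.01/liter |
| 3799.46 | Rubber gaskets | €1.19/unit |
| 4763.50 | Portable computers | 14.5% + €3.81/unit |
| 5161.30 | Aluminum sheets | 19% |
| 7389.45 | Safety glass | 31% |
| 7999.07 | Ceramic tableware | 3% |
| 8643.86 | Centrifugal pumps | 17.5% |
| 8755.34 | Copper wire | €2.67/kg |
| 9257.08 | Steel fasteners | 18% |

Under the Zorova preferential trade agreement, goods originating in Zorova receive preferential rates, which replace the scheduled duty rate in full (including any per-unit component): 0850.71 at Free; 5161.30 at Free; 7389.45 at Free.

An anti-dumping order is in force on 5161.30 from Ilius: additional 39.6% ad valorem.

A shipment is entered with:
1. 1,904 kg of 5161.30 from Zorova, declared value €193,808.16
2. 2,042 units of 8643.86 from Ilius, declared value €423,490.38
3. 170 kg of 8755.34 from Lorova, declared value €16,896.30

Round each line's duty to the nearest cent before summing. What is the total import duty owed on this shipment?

Line 1 (5161.30, Zorova, 1,904 kg, €193,808.16):
Base rate for 5161.30 is 19%.
Origin Zorova qualifies under the Corena–Zorova agreement and 5161.30 is covered: preferential rate Free applies instead.
The additional-duty order on 5161.30 targets Ilius, not Zorova; it does not apply.
Duty = €193,808.16 × 0% = €0.00.
Line 2 (8643.86, Ilius, 2,042 units, €423,490.38):
Base rate for 8643.86 is 17.5%.
Duty = €423,490.38 × 17.5% = €74,110.82.
Line 3 (8755.34, Lorova, 170 kg, €16,896.30):
Base rate for 8755.34 is €2.67/kg.
Duty = 170 × €2.67 = €453.90.
Total = €0.00 + €74,110.82 + €453.90 = €74,564.72.

€74,564.72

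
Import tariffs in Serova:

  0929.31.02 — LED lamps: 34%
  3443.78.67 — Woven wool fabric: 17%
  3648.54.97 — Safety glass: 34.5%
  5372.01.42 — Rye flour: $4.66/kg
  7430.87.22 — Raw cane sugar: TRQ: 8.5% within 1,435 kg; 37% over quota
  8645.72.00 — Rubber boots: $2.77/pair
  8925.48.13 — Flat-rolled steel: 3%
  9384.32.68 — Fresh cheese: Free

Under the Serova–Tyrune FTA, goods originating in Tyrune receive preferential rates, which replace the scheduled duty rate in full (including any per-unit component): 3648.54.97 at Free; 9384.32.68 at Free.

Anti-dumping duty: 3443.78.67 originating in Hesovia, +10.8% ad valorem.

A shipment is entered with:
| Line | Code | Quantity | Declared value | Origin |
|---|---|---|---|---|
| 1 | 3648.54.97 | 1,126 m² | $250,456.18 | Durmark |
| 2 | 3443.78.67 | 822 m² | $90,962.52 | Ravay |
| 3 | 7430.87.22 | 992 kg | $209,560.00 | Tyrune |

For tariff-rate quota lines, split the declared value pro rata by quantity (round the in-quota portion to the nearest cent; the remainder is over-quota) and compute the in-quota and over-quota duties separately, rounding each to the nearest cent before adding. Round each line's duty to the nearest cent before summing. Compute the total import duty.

$119,683.61

Line 1 (3648.54.97, Durmark, 1,126 m², $250,456.18):
Base rate for 3648.54.97 is 34.5%.
3648.54.97 has an FTA preferential rate, but origin Durmark is not Tyrune; base rate stands.
Duty = $250,456.18 × 34.5% = $86,407.38.
Line 2 (3443.78.67, Ravay, 822 m², $90,962.52):
Base rate for 3443.78.67 is 17%.
The additional-duty order on 3443.78.67 targets Hesovia, not Ravay; it does not apply.
Duty = $90,962.52 × 17% = $15,463.63.
Line 3 (7430.87.22, Tyrune, 992 kg, $209,560.00):
Code 7430.87.22 is under a tariff-rate quota (threshold 1,435 kg). Quantity 992 kg is within the quota, so the in-quota rate 8.5% applies to the full value.
Duty = $209,560.00 × 8.5% = $17,812.60.
Total = $86,407.38 + $15,463.63 + $17,812.60 = $119,683.61.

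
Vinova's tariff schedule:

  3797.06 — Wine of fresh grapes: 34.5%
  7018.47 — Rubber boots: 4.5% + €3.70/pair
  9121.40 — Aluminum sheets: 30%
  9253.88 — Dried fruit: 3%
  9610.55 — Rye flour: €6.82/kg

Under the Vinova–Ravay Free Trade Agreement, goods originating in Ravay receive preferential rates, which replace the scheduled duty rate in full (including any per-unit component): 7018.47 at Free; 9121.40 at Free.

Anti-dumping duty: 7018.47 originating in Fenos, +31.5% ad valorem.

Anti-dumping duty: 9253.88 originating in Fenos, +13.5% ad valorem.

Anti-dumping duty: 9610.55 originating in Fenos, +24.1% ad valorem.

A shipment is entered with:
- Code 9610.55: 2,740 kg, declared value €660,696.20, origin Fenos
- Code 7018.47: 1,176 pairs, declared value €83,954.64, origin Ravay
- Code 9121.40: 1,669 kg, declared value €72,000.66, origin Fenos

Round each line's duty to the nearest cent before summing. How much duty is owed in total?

€199,514.78

Line 1 (9610.55, Fenos, 2,740 kg, €660,696.20):
Base rate for 9610.55 is €6.82/kg.
Additional duty on 9610.55 from Fenos: +24.1% ad valorem. Applied ad valorem rate = 24.1%.
Duty = €660,696.20 × 24.1% + 2,740 × €6.82 = €177,914.58.
Line 2 (7018.47, Ravay, 1,176 pairs, €83,954.64):
Base rate for 7018.47 is 4.5% + €3.70/pair.
Origin Ravay qualifies under the Vinova–Ravay agreement and 7018.47 is covered: preferential rate Free applies instead.
The additional-duty order on 7018.47 targets Fenos, not Ravay; it does not apply.
Duty = €83,954.64 × 0% = €0.00.
Line 3 (9121.40, Fenos, 1,669 kg, €72,000.66):
Base rate for 9121.40 is 30%.
9121.40 has an FTA preferential rate, but origin Fenos is not Ravay; base rate stands.
Duty = €72,000.66 × 30% = €21,600.20.
Total = €177,914.58 + €0.00 + €21,600.20 = €199,514.78.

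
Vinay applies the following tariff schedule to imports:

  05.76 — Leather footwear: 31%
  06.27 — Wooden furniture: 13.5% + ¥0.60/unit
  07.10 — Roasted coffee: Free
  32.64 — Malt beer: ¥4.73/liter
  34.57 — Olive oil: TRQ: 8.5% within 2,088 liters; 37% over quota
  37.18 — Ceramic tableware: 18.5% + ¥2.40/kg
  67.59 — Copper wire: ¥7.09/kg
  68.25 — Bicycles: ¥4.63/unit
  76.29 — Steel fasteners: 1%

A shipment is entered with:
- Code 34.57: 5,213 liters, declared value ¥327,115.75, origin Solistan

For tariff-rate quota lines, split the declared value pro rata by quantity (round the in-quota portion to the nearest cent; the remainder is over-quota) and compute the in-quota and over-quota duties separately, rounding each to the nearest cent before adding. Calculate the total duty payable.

Line 1 (34.57, Solistan, 5,213 liters, ¥327,115.75):
Code 34.57 is under a tariff-rate quota (threshold 2,088 liters). In-quota: 2,088 liters at 8.5%; over-quota: 3,125 liters at 37%.
Pro-rata value split: in-quota = ¥327,115.75 × 2,088/5,213 = ¥131,022.00; over-quota = ¥327,115.75 − ¥131,022.00 = ¥196,093.75.
In-quota duty = ¥131,022.00 × 8.5% = ¥11,136.87. Over-quota duty = ¥196,093.75 × 37% = ¥72,554.69.
Line duty = ¥11,136.87 + ¥72,554.69 = ¥83,691.56.

¥83,691.56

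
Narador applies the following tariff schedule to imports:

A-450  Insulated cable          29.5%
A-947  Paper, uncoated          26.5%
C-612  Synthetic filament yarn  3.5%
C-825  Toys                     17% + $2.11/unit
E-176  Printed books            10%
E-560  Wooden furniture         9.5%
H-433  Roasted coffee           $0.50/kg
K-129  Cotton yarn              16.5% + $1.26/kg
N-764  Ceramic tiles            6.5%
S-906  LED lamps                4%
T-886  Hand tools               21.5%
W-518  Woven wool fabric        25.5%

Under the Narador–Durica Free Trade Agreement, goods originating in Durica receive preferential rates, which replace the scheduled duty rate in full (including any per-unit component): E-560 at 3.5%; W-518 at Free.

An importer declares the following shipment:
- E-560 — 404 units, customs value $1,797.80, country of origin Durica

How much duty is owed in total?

Line 1 (E-560, Durica, 404 units, $1,797.80):
Base rate for E-560 is 9.5%.
Origin Durica qualifies under the Narador–Durica agreement and E-560 is covered: preferential rate 3.5% applies instead.
Duty = $1,797.80 × 3.5% = $62.92.

$62.92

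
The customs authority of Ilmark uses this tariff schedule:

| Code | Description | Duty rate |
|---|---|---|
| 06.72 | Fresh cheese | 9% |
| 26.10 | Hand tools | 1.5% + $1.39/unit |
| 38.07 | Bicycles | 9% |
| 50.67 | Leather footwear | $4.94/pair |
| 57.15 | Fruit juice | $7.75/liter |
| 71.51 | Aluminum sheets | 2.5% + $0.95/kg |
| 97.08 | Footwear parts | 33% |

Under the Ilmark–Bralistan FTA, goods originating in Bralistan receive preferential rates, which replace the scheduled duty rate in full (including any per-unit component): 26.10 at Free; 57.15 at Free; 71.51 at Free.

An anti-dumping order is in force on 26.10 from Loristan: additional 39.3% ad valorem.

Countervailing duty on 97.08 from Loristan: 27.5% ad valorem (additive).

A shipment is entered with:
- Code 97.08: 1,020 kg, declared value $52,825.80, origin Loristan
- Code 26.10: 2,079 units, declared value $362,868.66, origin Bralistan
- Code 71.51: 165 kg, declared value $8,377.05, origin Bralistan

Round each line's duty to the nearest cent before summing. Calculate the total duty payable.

$31,959.61

Line 1 (97.08, Loristan, 1,020 kg, $52,825.80):
Base rate for 97.08 is 33%.
Additional duty on 97.08 from Loristan: +27.5%. Applied ad valorem rate: 33% + 27.5% = 60.5%.
Duty = $52,825.80 × 60.5% = $31,959.61.
Line 2 (26.10, Bralistan, 2,079 units, $362,868.66):
Base rate for 26.10 is 1.5% + $1.39/unit.
Origin Bralistan qualifies under the Ilmark–Bralistan agreement and 26.10 is covered: preferential rate Free applies instead.
The additional-duty order on 26.10 targets Loristan, not Bralistan; it does not apply.
Duty = $362,868.66 × 0% = $0.00.
Line 3 (71.51, Bralistan, 165 kg, $8,377.05):
Base rate for 71.51 is 2.5% + $0.95/kg.
Origin Bralistan qualifies under the Ilmark–Bralistan agreement and 71.51 is covered: preferential rate Free applies instead.
Duty = $8,377.05 × 0% = $0.00.
Total = $31,959.61 + $0.00 + $0.00 = $31,959.61.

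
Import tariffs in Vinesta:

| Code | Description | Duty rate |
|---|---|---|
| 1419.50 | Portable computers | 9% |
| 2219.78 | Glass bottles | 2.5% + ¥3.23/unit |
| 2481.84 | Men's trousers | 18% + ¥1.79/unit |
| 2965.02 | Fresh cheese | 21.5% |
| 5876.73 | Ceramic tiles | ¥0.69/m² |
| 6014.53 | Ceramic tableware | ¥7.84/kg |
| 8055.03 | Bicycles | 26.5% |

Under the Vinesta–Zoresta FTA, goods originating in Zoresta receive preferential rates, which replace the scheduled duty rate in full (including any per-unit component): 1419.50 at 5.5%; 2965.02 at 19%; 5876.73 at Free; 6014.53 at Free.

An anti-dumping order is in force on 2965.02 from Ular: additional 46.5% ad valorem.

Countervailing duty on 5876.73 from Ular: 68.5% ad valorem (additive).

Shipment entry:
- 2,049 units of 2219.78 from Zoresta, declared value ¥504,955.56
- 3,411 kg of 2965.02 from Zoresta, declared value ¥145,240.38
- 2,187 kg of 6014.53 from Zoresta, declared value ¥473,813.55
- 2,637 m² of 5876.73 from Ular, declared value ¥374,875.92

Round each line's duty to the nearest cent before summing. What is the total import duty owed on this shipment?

¥305,447.37

Line 1 (2219.78, Zoresta, 2,049 units, ¥504,955.56):
Base rate for 2219.78 is 2.5% + ¥3.23/unit.
Origin Zoresta is the FTA partner but 2219.78 is not on the preference list; base rate stands.
Duty = ¥504,955.56 × 2.5% + 2,049 × ¥3.23 = ¥19,242.16.
Line 2 (2965.02, Zoresta, 3,411 kg, ¥145,240.38):
Base rate for 2965.02 is 21.5%.
Origin Zoresta qualifies under the Vinesta–Zoresta agreement and 2965.02 is covered: preferential rate 19% applies instead.
The additional-duty order on 2965.02 targets Ular, not Zoresta; it does not apply.
Duty = ¥145,240.38 × 19% = ¥27,595.67.
Line 3 (6014.53, Zoresta, 2,187 kg, ¥473,813.55):
Base rate for 6014.53 is ¥7.84/kg.
Origin Zoresta qualifies under the Vinesta–Zoresta agreement and 6014.53 is covered: preferential rate Free applies instead.
Duty = ¥473,813.55 × 0% = ¥0.00.
Line 4 (5876.73, Ular, 2,637 m², ¥374,875.92):
Base rate for 5876.73 is ¥0.69/m².
5876.73 has an FTA preferential rate, but origin Ular is not Zoresta; base rate stands.
Additional duty on 5876.73 from Ular: +68.5% ad valorem. Applied ad valorem rate = 68.5%.
Duty = ¥374,875.92 × 68.5% + 2,637 × ¥0.69 = ¥258,609.54.
Total = ¥19,242.16 + ¥27,595.67 + ¥0.00 + ¥258,609.54 = ¥305,447.37.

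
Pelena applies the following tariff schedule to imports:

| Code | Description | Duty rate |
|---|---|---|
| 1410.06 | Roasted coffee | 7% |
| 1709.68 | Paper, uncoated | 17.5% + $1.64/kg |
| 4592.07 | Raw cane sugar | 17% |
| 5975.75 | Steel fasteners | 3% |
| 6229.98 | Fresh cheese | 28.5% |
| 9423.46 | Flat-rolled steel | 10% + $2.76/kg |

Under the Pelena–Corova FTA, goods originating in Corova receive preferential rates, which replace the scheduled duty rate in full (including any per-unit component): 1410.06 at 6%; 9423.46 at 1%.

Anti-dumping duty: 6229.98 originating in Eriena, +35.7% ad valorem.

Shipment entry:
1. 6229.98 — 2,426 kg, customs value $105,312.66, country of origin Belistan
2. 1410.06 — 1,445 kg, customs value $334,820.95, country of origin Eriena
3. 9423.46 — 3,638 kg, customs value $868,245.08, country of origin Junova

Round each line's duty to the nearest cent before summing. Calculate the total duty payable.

Line 1 (6229.98, Belistan, 2,426 kg, $105,312.66):
Base rate for 6229.98 is 28.5%.
The additional-duty order on 6229.98 targets Eriena, not Belistan; it does not apply.
Duty = $105,312.66 × 28.5% = $30,014.11.
Line 2 (1410.06, Eriena, 1,445 kg, $334,820.95):
Base rate for 1410.06 is 7%.
1410.06 has an FTA preferential rate, but origin Eriena is not Corova; base rate stands.
Duty = $334,820.95 × 7% = $23,437.47.
Line 3 (9423.46, Junova, 3,638 kg, $868,245.08):
Base rate for 9423.46 is 10% + $2.76/kg.
9423.46 has an FTA preferential rate, but origin Junova is not Corova; base rate stands.
Duty = $868,245.08 × 10% + 3,638 × $2.76 = $96,865.39.
Total = $30,014.11 + $23,437.47 + $96,865.39 = $150,316.97.

$150,316.97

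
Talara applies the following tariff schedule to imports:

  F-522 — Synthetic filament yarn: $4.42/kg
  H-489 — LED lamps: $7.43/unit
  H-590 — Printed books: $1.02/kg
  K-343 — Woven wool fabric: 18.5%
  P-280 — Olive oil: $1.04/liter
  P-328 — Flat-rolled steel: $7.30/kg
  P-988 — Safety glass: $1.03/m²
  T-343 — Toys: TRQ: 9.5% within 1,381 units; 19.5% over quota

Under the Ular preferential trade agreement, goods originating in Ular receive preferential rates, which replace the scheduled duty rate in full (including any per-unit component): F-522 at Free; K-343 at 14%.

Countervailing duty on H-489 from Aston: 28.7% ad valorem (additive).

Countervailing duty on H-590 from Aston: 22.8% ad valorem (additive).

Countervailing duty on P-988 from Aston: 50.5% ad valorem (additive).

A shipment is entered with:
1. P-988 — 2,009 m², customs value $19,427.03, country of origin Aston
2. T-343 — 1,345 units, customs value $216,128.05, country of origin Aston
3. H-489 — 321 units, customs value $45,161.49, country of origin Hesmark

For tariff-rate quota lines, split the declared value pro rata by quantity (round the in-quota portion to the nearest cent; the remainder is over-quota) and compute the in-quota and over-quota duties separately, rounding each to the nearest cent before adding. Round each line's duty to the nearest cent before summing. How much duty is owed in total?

$34,797.11

Line 1 (P-988, Aston, 2,009 m², $19,427.03):
Base rate for P-988 is $1.03/m².
Additional duty on P-988 from Aston: +50.5% ad valorem. Applied ad valorem rate = 50.5%.
Duty = $19,427.03 × 50.5% + 2,009 × $1.03 = $11,879.92.
Line 2 (T-343, Aston, 1,345 units, $216,128.05):
Code T-343 is under a tariff-rate quota (threshold 1,381 units). Quantity 1,345 units is within the quota, so the in-quota rate 9.5% applies to the full value.
Duty = $216,128.05 × 9.5% = $20,532.16.
Line 3 (H-489, Hesmark, 321 units, $45,161.49):
Base rate for H-489 is $7.43/unit.
The additional-duty order on H-489 targets Aston, not Hesmark; it does not apply.
Duty = 321 × $7.43 = $2,385.03.
Total = $11,879.92 + $20,532.16 + $2,385.03 = $34,797.11.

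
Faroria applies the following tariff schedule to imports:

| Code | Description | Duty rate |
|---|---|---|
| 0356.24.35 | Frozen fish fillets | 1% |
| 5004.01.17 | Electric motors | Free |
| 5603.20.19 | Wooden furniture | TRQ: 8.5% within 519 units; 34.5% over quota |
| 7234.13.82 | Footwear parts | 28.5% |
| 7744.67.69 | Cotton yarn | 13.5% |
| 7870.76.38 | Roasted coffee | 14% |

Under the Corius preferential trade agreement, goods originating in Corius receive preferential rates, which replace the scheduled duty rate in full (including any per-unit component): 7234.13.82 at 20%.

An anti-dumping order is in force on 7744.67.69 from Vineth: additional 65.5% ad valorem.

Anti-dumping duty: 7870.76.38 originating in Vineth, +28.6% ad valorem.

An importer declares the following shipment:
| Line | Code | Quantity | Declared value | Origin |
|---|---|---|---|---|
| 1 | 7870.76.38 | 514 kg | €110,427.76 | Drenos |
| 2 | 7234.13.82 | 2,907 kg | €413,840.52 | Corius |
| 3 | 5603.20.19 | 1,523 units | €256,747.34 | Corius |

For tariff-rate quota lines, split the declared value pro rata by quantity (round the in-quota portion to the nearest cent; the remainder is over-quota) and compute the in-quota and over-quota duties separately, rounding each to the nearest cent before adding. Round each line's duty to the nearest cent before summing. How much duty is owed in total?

Line 1 (7870.76.38, Drenos, 514 kg, €110,427.76):
Base rate for 7870.76.38 is 14%.
The additional-duty order on 7870.76.38 targets Vineth, not Drenos; it does not apply.
Duty = €110,427.76 × 14% = €15,459.89.
Line 2 (7234.13.82, Corius, 2,907 kg, €413,840.52):
Base rate for 7234.13.82 is 28.5%.
Origin Corius qualifies under the Faroria–Corius agreement and 7234.13.82 is covered: preferential rate 20% applies instead.
Duty = €413,840.52 × 20% = €82,768.10.
Line 3 (5603.20.19, Corius, 1,523 units, €256,747.34):
Code 5603.20.19 is under a tariff-rate quota (threshold 519 units). In-quota: 519 units at 8.5%; over-quota: 1,004 units at 34.5%.
Pro-rata value split: in-quota = €256,747.34 × 519/1,523 = €87,493.02; over-quota = €256,747.34 − €87,493.02 = €169,254.32.
In-quota duty = €87,493.02 × 8.5% = €7,436.91. Over-quota duty = €169,254.32 × 34.5% = €58,392.74.
Line duty = €7,436.91 + €58,392.74 = €65,829.65.
Total = €15,459.89 + €82,768.10 + €65,829.65 = €164,057.64.

€164,057.64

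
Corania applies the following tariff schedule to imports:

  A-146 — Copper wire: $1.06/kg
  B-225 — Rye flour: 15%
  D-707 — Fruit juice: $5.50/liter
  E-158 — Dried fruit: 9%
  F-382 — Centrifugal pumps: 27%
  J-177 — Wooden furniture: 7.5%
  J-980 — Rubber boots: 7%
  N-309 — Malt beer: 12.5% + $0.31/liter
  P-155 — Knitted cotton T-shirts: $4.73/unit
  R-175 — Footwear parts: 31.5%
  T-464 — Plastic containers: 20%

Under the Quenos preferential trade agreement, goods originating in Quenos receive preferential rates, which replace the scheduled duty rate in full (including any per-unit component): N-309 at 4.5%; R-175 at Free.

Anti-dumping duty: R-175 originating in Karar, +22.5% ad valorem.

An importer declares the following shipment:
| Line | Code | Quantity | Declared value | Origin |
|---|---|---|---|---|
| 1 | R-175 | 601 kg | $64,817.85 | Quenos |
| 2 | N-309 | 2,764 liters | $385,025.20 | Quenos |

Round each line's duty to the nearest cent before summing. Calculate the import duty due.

Line 1 (R-175, Quenos, 601 kg, $64,817.85):
Base rate for R-175 is 31.5%.
Origin Quenos qualifies under the Corania–Quenos agreement and R-175 is covered: preferential rate Free applies instead.
The additional-duty order on R-175 targets Karar, not Quenos; it does not apply.
Duty = $64,817.85 × 0% = $0.00.
Line 2 (N-309, Quenos, 2,764 liters, $385,025.20):
Base rate for N-309 is 12.5% + $0.31/liter.
Origin Quenos qualifies under the Corania–Quenos agreement and N-309 is covered: preferential rate 4.5% applies instead.
Duty = $385,025.20 × 4.5% = $17,326.13.
Total = $0.00 + $17,326.13 = $17,326.13.

$17,326.13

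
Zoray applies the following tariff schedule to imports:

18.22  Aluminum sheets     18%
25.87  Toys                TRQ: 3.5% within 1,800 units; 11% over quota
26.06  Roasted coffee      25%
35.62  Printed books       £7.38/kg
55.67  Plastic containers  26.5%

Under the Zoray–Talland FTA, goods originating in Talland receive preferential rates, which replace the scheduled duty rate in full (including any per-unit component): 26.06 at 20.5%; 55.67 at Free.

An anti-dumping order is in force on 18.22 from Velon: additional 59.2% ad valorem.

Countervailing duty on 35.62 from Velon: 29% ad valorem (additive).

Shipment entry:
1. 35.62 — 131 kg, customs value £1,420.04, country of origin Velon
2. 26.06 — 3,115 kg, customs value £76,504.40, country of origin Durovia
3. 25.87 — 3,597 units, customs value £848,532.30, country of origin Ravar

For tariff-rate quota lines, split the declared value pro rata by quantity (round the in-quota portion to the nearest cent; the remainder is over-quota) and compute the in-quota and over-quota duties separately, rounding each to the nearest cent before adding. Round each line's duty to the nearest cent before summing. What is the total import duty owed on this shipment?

Line 1 (35.62, Velon, 131 kg, £1,420.04):
Base rate for 35.62 is £7.38/kg.
Additional duty on 35.62 from Velon: +29% ad valorem. Applied ad valorem rate = 29%.
Duty = £1,420.04 × 29% + 131 × £7.38 = £1,378.59.
Line 2 (26.06, Durovia, 3,115 kg, £76,504.40):
Base rate for 26.06 is 25%.
26.06 has an FTA preferential rate, but origin Durovia is not Talland; base rate stands.
Duty = £76,504.40 × 25% = £19,126.10.
Line 3 (25.87, Ravar, 3,597 units, £848,532.30):
Code 25.87 is under a tariff-rate quota (threshold 1,800 units). In-quota: 1,800 units at 3.5%; over-quota: 1,797 units at 11%.
Pro-rata value split: in-quota = £848,532.30 × 1,800/3,597 = £424,620.00; over-quota = £848,532.30 − £424,620.00 = £423,912.30.
In-quota duty = £424,620.00 × 3.5% = £14,861.70. Over-quota duty = £423,912.30 × 11% = £46,630.35.
Line duty = £14,861.70 + £46,630.35 = £61,492.05.
Total = £1,378.59 + £19,126.10 + £61,492.05 = £81,996.74.

£81,996.74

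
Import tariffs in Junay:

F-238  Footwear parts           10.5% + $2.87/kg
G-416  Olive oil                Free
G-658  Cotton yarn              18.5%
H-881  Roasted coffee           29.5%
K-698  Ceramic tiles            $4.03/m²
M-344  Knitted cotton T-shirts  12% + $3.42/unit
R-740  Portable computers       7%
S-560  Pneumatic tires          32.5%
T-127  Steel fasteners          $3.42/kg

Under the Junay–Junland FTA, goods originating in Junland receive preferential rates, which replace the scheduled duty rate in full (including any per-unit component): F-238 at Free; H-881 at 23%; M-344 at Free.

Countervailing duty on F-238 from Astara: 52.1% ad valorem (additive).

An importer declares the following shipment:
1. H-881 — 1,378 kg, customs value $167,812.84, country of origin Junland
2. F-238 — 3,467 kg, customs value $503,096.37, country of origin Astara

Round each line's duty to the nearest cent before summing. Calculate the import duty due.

Line 1 (H-881, Junland, 1,378 kg, $167,812.84):
Base rate for H-881 is 29.5%.
Origin Junland qualifies under the Junay–Junland agreement and H-881 is covered: preferential rate 23% applies instead.
Duty = $167,812.84 × 23% = $38,596.95.
Line 2 (F-238, Astara, 3,467 kg, $503,096.37):
Base rate for F-238 is 10.5% + $2.87/kg.
F-238 has an FTA preferential rate, but origin Astara is not Junland; base rate stands.
Additional duty on F-238 from Astara: +52.1%. Applied ad valorem rate: 10.5% + 52.1% = 62.6%.
Duty = $503,096.37 × 62.6% + 3,467 × $2.87 = $324,888.62.
Total = $38,596.95 + $324,888.62 = $363,485.57.

$363,485.57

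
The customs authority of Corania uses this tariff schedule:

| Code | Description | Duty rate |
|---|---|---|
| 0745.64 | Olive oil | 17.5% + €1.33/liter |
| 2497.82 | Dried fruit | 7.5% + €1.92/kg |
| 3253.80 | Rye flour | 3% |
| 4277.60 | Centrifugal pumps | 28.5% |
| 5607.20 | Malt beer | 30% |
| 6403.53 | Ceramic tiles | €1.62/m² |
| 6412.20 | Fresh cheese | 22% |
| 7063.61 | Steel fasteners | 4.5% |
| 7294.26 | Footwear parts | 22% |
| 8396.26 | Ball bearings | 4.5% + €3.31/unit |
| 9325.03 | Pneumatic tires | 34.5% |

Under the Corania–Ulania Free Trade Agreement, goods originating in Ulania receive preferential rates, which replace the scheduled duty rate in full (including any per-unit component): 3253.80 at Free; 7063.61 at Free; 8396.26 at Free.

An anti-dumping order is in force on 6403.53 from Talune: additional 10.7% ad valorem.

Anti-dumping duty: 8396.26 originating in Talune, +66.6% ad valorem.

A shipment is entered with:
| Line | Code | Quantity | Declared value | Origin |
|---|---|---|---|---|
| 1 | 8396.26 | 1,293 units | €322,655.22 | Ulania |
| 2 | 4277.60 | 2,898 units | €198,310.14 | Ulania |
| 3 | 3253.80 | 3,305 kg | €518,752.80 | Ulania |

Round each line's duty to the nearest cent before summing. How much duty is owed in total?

Line 1 (8396.26, Ulania, 1,293 units, €322,655.22):
Base rate for 8396.26 is 4.5% + €3.31/unit.
Origin Ulania qualifies under the Corania–Ulania agreement and 8396.26 is covered: preferential rate Free applies instead.
The additional-duty order on 8396.26 targets Talune, not Ulania; it does not apply.
Duty = €322,655.22 × 0% = €0.00.
Line 2 (4277.60, Ulania, 2,898 units, €198,310.14):
Base rate for 4277.60 is 28.5%.
Origin Ulania is the FTA partner but 4277.60 is not on the preference list; base rate stands.
Duty = €198,310.14 × 28.5% = €56,518.39.
Line 3 (3253.80, Ulania, 3,305 kg, €518,752.80):
Base rate for 3253.80 is 3%.
Origin Ulania qualifies under the Corania–Ulania agreement and 3253.80 is covered: preferential rate Free applies instead.
Duty = €518,752.80 × 0% = €0.00.
Total = €0.00 + €56,518.39 + €0.00 = €56,518.39.

€56,518.39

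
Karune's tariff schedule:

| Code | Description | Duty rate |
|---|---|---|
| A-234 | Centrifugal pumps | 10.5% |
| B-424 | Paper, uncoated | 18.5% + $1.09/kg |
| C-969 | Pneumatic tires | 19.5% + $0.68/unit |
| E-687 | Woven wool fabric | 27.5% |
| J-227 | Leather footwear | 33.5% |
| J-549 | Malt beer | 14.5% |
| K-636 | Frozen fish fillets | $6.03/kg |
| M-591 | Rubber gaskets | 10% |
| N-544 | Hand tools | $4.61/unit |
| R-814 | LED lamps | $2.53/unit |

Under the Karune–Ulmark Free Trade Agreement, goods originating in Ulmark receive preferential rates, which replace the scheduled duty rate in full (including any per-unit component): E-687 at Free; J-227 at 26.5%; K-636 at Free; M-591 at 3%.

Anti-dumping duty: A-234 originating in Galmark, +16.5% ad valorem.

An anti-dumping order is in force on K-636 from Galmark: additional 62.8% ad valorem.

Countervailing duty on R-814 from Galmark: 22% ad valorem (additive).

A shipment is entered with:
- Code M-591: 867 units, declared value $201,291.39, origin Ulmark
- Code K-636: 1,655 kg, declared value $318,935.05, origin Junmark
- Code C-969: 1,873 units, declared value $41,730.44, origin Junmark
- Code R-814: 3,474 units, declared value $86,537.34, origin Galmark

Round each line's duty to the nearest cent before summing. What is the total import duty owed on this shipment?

$53,256.90

Line 1 (M-591, Ulmark, 867 units, $201,291.39):
Base rate for M-591 is 10%.
Origin Ulmark qualifies under the Karune–Ulmark agreement and M-591 is covered: preferential rate 3% applies instead.
Duty = $201,291.39 × 3% = $6,038.74.
Line 2 (K-636, Junmark, 1,655 kg, $318,935.05):
Base rate for K-636 is $6.03/kg.
K-636 has an FTA preferential rate, but origin Junmark is not Ulmark; base rate stands.
The additional-duty order on K-636 targets Galmark, not Junmark; it does not apply.
Duty = 1,655 × $6.03 = $9,979.65.
Line 3 (C-969, Junmark, 1,873 units, $41,730.44):
Base rate for C-969 is 19.5% + $0.68/unit.
Duty = $41,730.44 × 19.5% + 1,873 × $0.68 = $9,411.08.
Line 4 (R-814, Galmark, 3,474 units, $86,537.34):
Base rate for R-814 is $2.53/unit.
Additional duty on R-814 from Galmark: +22% ad valorem. Applied ad valorem rate = 22%.
Duty = $86,537.34 × 22% + 3,474 × $2.53 = $27,827.43.
Total = $6,038.74 + $9,979.65 + $9,411.08 + $27,827.43 = $53,256.90.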